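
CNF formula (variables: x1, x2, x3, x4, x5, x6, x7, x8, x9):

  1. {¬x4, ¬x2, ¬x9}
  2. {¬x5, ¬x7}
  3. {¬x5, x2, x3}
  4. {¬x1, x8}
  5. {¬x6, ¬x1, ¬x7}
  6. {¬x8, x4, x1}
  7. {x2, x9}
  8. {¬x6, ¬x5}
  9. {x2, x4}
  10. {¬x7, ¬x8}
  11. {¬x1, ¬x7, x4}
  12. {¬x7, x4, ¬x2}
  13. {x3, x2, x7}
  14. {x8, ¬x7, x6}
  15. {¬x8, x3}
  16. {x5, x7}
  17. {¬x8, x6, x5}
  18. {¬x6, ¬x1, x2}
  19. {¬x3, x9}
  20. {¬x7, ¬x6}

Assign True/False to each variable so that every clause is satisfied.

x1 = False, x2 = False, x3 = True, x4 = True, x5 = True, x6 = False, x7 = False, x8 = True, x9 = True

Set x1 = False and propagate.
Try x2 = False.
  then x9 is forced to True.
  then x4 is forced to True.
The remaining clauses are satisfied by x3 = True, x5 = True, x6 = False, x7 = False, x8 = True.
Every clause has at least one true literal under this assignment.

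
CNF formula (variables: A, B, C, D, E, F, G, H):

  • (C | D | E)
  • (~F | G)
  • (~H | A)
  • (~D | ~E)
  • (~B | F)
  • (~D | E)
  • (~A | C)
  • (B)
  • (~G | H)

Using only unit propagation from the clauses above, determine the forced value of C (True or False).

True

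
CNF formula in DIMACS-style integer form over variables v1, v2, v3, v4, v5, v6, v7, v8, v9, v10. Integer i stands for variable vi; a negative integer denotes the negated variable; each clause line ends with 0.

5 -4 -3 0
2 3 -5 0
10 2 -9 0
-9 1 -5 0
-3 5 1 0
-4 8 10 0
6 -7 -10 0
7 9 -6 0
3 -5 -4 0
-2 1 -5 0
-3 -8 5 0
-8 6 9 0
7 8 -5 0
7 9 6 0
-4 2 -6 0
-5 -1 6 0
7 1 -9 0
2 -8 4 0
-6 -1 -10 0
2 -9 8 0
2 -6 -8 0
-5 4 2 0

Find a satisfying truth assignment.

v1=1, v2=1, v3=1, v4=1, v5=1, v6=1, v7=1, v8=1, v9=0, v10=0

Set v1 = True and propagate.
Branch on v2: take v2 = True.
Try v3 = True.
For the remaining variables, v4 = True, v5 = True, v6 = True, v7 = True, v8 = True, v9 = False, v10 = False works.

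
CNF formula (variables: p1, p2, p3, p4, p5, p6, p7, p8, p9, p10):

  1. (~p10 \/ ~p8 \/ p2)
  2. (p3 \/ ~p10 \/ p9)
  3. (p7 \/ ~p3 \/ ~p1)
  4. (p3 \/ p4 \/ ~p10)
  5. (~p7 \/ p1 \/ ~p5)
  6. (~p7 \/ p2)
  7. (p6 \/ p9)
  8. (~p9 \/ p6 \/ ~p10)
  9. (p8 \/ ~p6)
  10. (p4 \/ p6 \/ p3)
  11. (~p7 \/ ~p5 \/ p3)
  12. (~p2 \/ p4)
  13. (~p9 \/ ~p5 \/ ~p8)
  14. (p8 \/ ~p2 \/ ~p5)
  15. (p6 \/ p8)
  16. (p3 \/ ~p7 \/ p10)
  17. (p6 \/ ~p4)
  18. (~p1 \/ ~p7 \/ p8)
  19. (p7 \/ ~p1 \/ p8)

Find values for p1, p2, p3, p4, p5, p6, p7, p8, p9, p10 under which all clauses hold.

p1=T, p2=F, p3=F, p4=F, p5=F, p6=T, p7=F, p8=T, p9=F, p10=F

Pure literal: p5 appears only negated; assign p5 = False.
Set p1 = True and propagate.
For the remaining variables, p2 = False, p3 = False, p4 = False, p6 = True, p7 = False, p8 = True, p9 = False, p10 = False works.
Every clause has at least one true literal under this assignment.
Check each clause:
  1. (p2 \/ ~p8 \/ ~p10) — ~p10 is true.
  2. (~p10 \/ p3 \/ p9) — ~p10 is true.
  3. (p7 \/ ~p3 \/ ~p1) — ~p3 is true.
  4. (~p10 \/ p4 \/ p3) — ~p10 is true.
  5. (p1 \/ ~p7 \/ ~p5) — ~p7 is true.
  6. (~p7 \/ p2) — ~p7 is true.
  7. (p9 \/ p6) — p6 is true.
  8. (p6 \/ ~p10 \/ ~p9) — ~p9 is true.
  9. (~p6 \/ p8) — p8 is true.
  10. (p6 \/ p3 \/ p4) — p6 is true.
  11. (~p5 \/ ~p7 \/ p3) — ~p7 is true.
  12. (~p2 \/ p4) — ~p2 is true.
  13. (~p5 \/ ~p9 \/ ~p8) — ~p5 is true.
  14. (~p5 \/ p8 \/ ~p2) — p8 is true.
  15. (p8 \/ p6) — p8 is true.
  16. (~p7 \/ p3 \/ p10) — ~p7 is true.
  17. (p6 \/ ~p4) — ~p4 is true.
  18. (p8 \/ ~p7 \/ ~p1) — p8 is true.
  19. (~p1 \/ p8 \/ p7) — p8 is true.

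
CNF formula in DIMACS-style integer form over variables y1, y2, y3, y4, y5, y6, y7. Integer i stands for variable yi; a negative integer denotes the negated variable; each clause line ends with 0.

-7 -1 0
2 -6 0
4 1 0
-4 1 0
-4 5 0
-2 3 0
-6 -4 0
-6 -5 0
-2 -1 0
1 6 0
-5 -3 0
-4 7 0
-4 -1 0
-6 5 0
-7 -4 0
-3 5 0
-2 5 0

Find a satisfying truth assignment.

y1=T, y2=F, y3=F, y4=F, y5=F, y6=F, y7=F

Branch on y1: take y1 = True.
  then y7 is forced to False.
  then y2 is forced to False.
  then y6 is forced to False.
  then y4 is forced to False.
Set y3 = False and propagate.
y5 is now unconstrained; take y5 = False.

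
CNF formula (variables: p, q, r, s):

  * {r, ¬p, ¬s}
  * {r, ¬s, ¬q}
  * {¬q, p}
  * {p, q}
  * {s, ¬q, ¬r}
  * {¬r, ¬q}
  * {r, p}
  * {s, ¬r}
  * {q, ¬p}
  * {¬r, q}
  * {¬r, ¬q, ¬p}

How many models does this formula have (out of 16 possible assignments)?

1

Satisfying assignments:
  p=T q=T r=F s=F
That's 1 in total.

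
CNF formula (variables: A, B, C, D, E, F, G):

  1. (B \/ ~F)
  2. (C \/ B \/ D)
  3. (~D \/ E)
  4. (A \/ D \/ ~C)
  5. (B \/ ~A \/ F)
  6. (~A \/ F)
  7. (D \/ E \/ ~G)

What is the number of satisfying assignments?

28

Split on D, then A.
  D=1, A=1: remaining (B,C,E,F,G) ∈ {(1,0,1,1,0); (1,0,1,1,1); (1,1,1,1,0); (1,1,1,1,1)} — 4.
  D=1, A=0: C, G free; 3 ways for (B,E,F) × 2^2 = 12.
  D=0, A=1: C free; 3 ways for (B,E,F,G) × 2^1 = 6.
  D=0, A=0: F free; 3 ways for (B,C,E,G) × 2^1 = 6.
Total: 4 + 12 + 6 + 6 = 28.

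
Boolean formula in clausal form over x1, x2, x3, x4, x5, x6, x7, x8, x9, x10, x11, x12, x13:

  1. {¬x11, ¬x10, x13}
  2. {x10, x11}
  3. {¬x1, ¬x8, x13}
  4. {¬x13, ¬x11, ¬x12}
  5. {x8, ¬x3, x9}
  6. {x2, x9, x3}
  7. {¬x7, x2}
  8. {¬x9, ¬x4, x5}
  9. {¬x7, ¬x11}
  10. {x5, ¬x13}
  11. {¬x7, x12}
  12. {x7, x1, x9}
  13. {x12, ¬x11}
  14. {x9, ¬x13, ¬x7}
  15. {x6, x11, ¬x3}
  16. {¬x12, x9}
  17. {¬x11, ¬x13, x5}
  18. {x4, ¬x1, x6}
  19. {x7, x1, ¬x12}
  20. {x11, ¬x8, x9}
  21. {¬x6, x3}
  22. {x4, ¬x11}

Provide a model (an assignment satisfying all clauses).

x1=T, x2=T, x3=T, x4=T, x5=T, x6=F, x7=F, x8=F, x9=T, x10=F, x11=T, x12=T, x13=F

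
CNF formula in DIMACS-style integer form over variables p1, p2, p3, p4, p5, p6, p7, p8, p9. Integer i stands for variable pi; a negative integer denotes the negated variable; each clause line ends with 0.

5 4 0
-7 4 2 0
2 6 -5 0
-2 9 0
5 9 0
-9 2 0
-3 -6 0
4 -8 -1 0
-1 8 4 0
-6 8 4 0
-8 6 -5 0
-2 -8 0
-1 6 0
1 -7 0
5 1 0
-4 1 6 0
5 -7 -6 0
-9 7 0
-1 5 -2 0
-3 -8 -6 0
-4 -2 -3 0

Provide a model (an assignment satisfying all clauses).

p1 = 0, p2 = 0, p3 = 0, p4 = 1, p5 = 1, p6 = 1, p7 = 0, p8 = 0, p9 = 0

p3 occurs only negated in the remaining clauses — set p3 = False.
Set p1 = False and propagate.
  then p7 is forced to False.
  then p5 is forced to True.
  then p9 is forced to False.
  then p2 is forced to False.
  then p6 is forced to True.
The remaining clauses are satisfied by p4 = True, p8 = False.
Check each clause:
  1. {p5, p4} — p4 is true.
  2. {p2, p4, ¬p7} — ¬p7 is true.
  3. {p2, ¬p5, p6} — p6 is true.
  4. {p9, ¬p2} — ¬p2 is true.
  5. {p9, p5} — p5 is true.
  6. {p2, ¬p9} — ¬p9 is true.
  7. {¬p6, ¬p3} — ¬p3 is true.
  8. {¬p8, p4, ¬p1} — ¬p8 is true.
  9. {p8, p4, ¬p1} — p4 is true.
  10. {¬p6, p4, p8} — p4 is true.
  11. {¬p5, p6, ¬p8} — ¬p8 is true.
  12. {¬p8, ¬p2} — ¬p8 is true.
  13. {p6, ¬p1} — p6 is true.
  14. {¬p7, p1} — ¬p7 is true.
  15. {p1, p5} — p5 is true.
  16. {p1, p6, ¬p4} — p6 is true.
  17. {p5, ¬p6, ¬p7} — ¬p7 is true.
  18. {p7, ¬p9} — ¬p9 is true.
  19. {p5, ¬p2, ¬p1} — p5 is true.
  20. {¬p6, ¬p3, ¬p8} — ¬p8 is true.
  21. {¬p4, ¬p3, ¬p2} — ¬p3 is true.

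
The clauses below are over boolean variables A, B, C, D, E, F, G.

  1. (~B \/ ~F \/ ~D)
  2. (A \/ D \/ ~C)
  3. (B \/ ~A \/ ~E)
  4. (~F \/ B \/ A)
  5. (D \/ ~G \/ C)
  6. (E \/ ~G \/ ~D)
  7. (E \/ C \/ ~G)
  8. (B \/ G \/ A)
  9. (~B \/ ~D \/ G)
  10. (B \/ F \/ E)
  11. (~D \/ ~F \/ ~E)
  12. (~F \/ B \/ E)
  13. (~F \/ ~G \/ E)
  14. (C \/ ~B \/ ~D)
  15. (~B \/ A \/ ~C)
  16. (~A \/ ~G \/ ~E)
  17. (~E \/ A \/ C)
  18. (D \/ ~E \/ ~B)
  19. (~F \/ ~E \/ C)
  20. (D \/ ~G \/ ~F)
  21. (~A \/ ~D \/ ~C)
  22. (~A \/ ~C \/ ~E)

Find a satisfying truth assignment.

A=F, B=T, C=F, D=F, E=F, F=T, G=F

Check each clause:
  1. (~F \/ ~D \/ ~B) — ~D is true.
  2. (D \/ ~C \/ A) — ~C is true.
  3. (B \/ ~A \/ ~E) — B is true.
  4. (A \/ B \/ ~F) — B is true.
  5. (D \/ C \/ ~G) — ~G is true.
  6. (~D \/ E \/ ~G) — ~G is true.
  7. (C \/ ~G \/ E) — ~G is true.
  8. (A \/ G \/ B) — B is true.
  9. (~D \/ ~B \/ G) — ~D is true.
  10. (E \/ F \/ B) — B is true.
  11. (~D \/ ~E \/ ~F) — ~E is true.
  12. (~F \/ B \/ E) — B is true.
  13. (~G \/ ~F \/ E) — ~G is true.
  14. (~B \/ C \/ ~D) — ~D is true.
  15. (A \/ ~B \/ ~C) — ~C is true.
  16. (~G \/ ~E \/ ~A) — ~G is true.
  17. (C \/ ~E \/ A) — ~E is true.
  18. (~B \/ ~E \/ D) — ~E is true.
  19. (~E \/ C \/ ~F) — ~E is true.
  20. (~G \/ ~F \/ D) — ~G is true.
  21. (~A \/ ~D \/ ~C) — ~D is true.
  22. (~E \/ ~A \/ ~C) — ~E is true.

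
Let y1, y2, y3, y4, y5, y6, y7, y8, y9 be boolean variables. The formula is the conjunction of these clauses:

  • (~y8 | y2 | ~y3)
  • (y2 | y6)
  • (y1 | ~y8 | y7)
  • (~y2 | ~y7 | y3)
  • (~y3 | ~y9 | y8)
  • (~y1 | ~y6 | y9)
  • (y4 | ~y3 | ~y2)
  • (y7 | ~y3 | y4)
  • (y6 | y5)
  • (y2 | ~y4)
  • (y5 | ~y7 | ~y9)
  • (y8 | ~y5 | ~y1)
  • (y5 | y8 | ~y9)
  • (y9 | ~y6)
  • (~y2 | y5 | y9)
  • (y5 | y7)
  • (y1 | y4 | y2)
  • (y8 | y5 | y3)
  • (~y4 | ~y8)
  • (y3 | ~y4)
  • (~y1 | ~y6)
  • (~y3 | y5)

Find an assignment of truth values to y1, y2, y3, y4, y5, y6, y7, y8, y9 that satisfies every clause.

y1 = T, y2 = T, y3 = F, y4 = F, y5 = T, y6 = F, y7 = F, y8 = T, y9 = F

Check each clause:
  1. (~y3 | y2 | ~y8) — y2 is true.
  2. (y2 | y6) — y2 is true.
  3. (y7 | ~y8 | y1) — y1 is true.
  4. (~y2 | y3 | ~y7) — ~y7 is true.
  5. (~y9 | ~y3 | y8) — y8 is true.
  6. (~y6 | y9 | ~y1) — ~y6 is true.
  7. (y4 | ~y2 | ~y3) — ~y3 is true.
  8. (~y3 | y4 | y7) — ~y3 is true.
  9. (y6 | y5) — y5 is true.
  10. (y2 | ~y4) — y2 is true.
  11. (y5 | ~y7 | ~y9) — ~y7 is true.
  12. (y8 | ~y1 | ~y5) — y8 is true.
  13. (y5 | y8 | ~y9) — y8 is true.
  14. (~y6 | y9) — ~y6 is true.
  15. (y9 | y5 | ~y2) — y5 is true.
  16. (y5 | y7) — y5 is true.
  17. (y4 | y2 | y1) — y1 is true.
  18. (y8 | y5 | y3) — y8 is true.
  19. (~y8 | ~y4) — ~y4 is true.
  20. (~y4 | y3) — ~y4 is true.
  21. (~y1 | ~y6) — ~y6 is true.
  22. (y5 | ~y3) — y5 is true.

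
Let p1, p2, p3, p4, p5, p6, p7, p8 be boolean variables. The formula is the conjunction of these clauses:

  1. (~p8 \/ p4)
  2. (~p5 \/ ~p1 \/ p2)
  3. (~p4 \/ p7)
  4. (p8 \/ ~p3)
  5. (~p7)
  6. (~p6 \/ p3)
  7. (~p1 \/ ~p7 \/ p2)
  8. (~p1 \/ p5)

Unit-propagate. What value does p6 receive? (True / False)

False

Unit clause (~p7) sets p7 = False.
From (~p4 \/ p7) and p7 = False: p4 = False.
(~p8 \/ p4) with p4 = False leaves only ~p8, so p8 = False.
From (p8 \/ ~p3) and p8 = False: p3 = False.
In (~p6 \/ p3), p3 is now false; ~p6 must hold, so p6 = False.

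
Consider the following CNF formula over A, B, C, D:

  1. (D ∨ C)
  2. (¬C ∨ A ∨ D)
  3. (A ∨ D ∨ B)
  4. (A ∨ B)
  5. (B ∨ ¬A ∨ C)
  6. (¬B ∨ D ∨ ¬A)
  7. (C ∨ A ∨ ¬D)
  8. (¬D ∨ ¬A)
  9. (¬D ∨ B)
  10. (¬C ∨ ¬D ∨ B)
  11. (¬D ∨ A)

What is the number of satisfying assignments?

1

Satisfying assignments:
  A=T B=F C=T D=F
Count: 1.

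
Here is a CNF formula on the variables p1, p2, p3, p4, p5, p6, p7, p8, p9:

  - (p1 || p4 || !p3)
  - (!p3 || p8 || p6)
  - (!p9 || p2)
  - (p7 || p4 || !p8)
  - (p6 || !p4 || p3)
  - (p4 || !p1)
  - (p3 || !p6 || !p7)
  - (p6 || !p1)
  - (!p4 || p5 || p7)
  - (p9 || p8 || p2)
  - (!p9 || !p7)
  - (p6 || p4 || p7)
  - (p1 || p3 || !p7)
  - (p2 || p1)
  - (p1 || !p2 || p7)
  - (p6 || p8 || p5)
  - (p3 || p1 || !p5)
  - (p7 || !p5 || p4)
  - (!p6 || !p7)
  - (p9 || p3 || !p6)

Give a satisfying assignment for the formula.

p1=1  p2=1  p3=1  p4=1  p5=1  p6=1  p7=0  p8=0  p9=1

Try p1 = True.
  then p4 is forced to True.
  then p6 is forced to True.
  then p7 is forced to False.
  then p5 is forced to True.
Branch on p2: take p2 = True.
For the remaining variables, p3 = True, p8 = False, p9 = True works.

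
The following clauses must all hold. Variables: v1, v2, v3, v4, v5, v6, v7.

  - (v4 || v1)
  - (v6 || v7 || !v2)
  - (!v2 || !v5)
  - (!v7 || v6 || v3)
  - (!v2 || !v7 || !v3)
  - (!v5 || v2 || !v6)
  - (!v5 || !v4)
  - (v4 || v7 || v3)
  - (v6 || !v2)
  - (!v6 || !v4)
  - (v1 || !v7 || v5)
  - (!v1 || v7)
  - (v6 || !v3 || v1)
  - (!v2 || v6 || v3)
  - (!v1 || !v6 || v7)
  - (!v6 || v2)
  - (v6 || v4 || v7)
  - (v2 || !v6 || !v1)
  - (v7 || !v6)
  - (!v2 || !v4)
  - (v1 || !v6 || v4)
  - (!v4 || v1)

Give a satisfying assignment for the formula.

v1 = True, v2 = False, v3 = True, v4 = True, v5 = False, v6 = False, v7 = True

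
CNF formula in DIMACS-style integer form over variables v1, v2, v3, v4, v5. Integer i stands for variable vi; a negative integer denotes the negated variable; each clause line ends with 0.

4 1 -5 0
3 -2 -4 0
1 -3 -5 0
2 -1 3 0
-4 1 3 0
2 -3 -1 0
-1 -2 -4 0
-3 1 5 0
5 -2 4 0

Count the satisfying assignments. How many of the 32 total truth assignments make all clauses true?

3

Satisfying assignments:
  v1=0 v2=0 v3=0 v4=0 v5=0
  v1=1 v2=1 v3=0 v4=0 v5=1
  v1=1 v2=1 v3=1 v4=0 v5=1
Count: 3.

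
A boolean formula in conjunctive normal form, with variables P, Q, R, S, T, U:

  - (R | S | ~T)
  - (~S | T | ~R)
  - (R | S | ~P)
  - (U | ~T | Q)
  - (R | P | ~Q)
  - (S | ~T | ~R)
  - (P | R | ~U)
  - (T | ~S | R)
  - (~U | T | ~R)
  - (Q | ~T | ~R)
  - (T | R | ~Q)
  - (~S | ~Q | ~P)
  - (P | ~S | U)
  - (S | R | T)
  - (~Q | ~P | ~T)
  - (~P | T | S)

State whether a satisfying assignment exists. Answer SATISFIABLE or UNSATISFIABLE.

Branch on P: take P = False.
Try Q = True.
  then R is forced to True.
Set S = False and propagate.
  then T is forced to False.
  then U is forced to False.
So P = False, Q = True, R = True, S = False, T = False, U = False is a satisfying assignment.

SATISFIABLE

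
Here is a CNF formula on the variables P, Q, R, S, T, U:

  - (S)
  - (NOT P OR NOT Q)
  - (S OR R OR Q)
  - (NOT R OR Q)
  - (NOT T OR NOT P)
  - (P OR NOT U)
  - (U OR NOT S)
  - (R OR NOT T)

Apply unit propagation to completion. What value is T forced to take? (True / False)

(S) is a unit clause: S = True.
(NOT S OR U): since S = True, the clause reduces to (U). U = True.
From (P OR NOT U) and U = True: P = True.
In (NOT P OR NOT Q), NOT P is now false; NOT Q must hold, so Q = False.
(NOT R OR Q): since Q = False, the clause reduces to (NOT R). R = False.
(NOT T OR NOT P): since P = True, the clause reduces to (NOT T). T = False.

False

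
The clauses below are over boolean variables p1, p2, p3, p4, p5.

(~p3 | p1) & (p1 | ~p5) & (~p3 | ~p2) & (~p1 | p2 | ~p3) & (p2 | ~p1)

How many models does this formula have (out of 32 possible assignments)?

8

Case analysis on p1 and p2:
  p1=T, p2=T: remaining (p3,p4,p5) ∈ {(F,F,F); (F,F,T); (F,T,F); (F,T,T)} — 4.
  p1=T, p2=F: a clause becomes empty — 0.
  p1=F, p2=T: remaining (p3,p4,p5) ∈ {(F,F,F); (F,T,F)} — 2.
  p1=F, p2=F: remaining (p3,p4,p5) ∈ {(F,F,F); (F,T,F)} — 2.
Total: 4 + 0 + 2 + 2 = 8.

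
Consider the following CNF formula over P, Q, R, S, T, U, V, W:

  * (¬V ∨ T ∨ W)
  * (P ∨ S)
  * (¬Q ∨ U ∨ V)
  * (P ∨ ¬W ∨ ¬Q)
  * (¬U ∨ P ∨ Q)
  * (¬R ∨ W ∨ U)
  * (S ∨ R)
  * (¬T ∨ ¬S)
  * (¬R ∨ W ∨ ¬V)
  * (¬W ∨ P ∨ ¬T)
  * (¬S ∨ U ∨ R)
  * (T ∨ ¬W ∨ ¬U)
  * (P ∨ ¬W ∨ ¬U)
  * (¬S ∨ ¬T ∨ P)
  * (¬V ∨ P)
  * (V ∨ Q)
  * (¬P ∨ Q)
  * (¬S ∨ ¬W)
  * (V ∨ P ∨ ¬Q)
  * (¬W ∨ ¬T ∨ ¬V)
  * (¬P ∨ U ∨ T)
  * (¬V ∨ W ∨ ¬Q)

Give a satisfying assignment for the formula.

Branch on P: take P = True.
  then Q is forced to True.
For the remaining variables, R = False, S = True, T = False, U = True, V = False, W = False works.

P = True, Q = True, R = False, S = True, T = False, U = True, V = False, W = False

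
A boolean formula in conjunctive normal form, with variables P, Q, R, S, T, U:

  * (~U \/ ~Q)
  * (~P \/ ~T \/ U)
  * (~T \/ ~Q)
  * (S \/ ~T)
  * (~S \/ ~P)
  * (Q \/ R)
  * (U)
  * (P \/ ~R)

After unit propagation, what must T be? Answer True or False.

Unit clause (U) sets U = True.
(~Q \/ ~U): since U = True, the clause reduces to (~Q). Q = False.
(Q \/ R): since Q = False, the clause reduces to (R). R = True.
In (P \/ ~R), ~R is now false; P must hold, so P = True.
From (~P \/ ~S) and P = True: S = False.
In (S \/ ~T), S is now false; ~T must hold, so T = False.

False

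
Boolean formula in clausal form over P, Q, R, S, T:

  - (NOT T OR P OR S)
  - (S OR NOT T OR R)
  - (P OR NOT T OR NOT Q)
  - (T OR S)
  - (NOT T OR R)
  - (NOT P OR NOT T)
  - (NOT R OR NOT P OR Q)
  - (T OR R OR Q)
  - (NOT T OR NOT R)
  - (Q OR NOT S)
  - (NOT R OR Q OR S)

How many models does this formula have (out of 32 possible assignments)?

4

Satisfying assignments:
  P=F Q=T R=F S=T T=F
  P=F Q=T R=T S=T T=F
  P=T Q=T R=F S=T T=F
  P=T Q=T R=T S=T T=F
That's 4 in total.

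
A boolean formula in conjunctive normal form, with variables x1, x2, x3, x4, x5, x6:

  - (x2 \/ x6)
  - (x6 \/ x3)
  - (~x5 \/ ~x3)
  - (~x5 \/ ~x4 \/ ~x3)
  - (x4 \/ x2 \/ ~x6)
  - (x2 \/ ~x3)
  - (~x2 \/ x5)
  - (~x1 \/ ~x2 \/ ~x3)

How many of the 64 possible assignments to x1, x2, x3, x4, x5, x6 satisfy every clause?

8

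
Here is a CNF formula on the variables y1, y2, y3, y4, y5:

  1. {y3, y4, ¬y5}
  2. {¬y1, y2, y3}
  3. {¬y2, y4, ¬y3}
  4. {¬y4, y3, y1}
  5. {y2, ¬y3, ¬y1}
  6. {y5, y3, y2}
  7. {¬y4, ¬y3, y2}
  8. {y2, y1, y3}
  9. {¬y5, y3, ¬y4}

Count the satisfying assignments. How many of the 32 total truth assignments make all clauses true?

9

Split on y3, then y2.
  y3=1, y2=1: remaining (y1,y4,y5) ∈ {(0,1,0); (0,1,1); (1,1,0); (1,1,1)} — 4.
  y3=1, y2=0: remaining (y1,y4,y5) ∈ {(0,0,0); (0,0,1)} — 2.
  y3=0, y2=1: remaining (y1,y4,y5) ∈ {(0,0,0); (1,0,0); (1,1,0)} — 3.
  y3=0, y2=0: a clause becomes empty — 0.
Total: 4 + 2 + 3 + 0 = 9.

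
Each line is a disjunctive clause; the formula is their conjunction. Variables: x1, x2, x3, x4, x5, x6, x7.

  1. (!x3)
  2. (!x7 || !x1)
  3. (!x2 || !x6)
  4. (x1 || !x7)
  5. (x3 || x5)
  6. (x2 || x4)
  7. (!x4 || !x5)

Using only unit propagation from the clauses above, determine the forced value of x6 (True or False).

Unit clause (!x3) sets x3 = False.
(x5 || x3): since x3 = False, the clause reduces to (x5). x5 = True.
(!x4 || !x5) with x5 = True leaves only !x4, so x4 = False.
(x4 || x2) with x4 = False leaves only x2, so x2 = True.
From (!x2 || !x6) and x2 = True: x6 = False.

False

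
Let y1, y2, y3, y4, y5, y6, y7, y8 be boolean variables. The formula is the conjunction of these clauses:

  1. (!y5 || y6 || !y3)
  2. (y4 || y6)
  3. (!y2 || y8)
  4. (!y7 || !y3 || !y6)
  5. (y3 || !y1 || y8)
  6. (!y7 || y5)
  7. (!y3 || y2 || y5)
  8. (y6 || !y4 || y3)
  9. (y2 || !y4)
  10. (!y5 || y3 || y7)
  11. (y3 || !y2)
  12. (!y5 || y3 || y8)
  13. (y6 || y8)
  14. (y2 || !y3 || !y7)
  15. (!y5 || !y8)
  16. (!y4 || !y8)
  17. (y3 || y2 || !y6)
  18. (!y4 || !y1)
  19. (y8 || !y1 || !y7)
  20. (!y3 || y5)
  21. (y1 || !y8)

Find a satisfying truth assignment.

y1=0, y2=0, y3=1, y4=0, y5=1, y6=1, y7=0, y8=0

Branch on y1: take y1 = False.
  then y8 is forced to False.
  then y2 is forced to False.
  then y4 is forced to False.
  then y6 is forced to True.
  then y3 is forced to True.
  then y7 is forced to False.
  then y5 is forced to True.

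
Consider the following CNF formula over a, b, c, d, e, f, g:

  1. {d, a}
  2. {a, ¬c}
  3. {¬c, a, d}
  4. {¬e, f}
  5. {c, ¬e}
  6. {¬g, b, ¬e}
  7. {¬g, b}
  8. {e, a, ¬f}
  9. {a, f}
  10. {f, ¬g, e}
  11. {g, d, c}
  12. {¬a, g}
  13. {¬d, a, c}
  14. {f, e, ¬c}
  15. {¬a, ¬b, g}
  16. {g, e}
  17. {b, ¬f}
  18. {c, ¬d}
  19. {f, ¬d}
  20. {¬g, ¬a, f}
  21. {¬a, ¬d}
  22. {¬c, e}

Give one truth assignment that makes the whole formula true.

a=1  b=1  c=1  d=0  e=1  f=1  g=1

Check each clause:
  1. {d, a} — a is true.
  2. {a, ¬c} — a is true.
  3. {a, ¬c, d} — a is true.
  4. {f, ¬e} — f is true.
  5. {c, ¬e} — c is true.
  6. {¬e, ¬g, b} — b is true.
  7. {¬g, b} — b is true.
  8. {e, ¬f, a} — a is true.
  9. {a, f} — a is true.
  10. {¬g, e, f} — e is true.
  11. {d, c, g} — c is true.
  12. {g, ¬a} — g is true.
  13. {¬d, c, a} — a is true.
  14. {¬c, f, e} — e is true.
  15. {g, ¬b, ¬a} — g is true.
  16. {e, g} — e is true.
  17. {¬f, b} — b is true.
  18. {c, ¬d} — c is true.
  19. {¬d, f} — ¬d is true.
  20. {¬g, f, ¬a} — f is true.
  21. {¬a, ¬d} — ¬d is true.
  22. {¬c, e} — e is true.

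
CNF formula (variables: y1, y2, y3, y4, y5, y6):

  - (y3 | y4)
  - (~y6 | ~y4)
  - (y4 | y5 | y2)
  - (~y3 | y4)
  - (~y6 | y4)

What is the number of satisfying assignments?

Case analysis on y4 and y3:
  y4=1, y3=1: forces y6=0; y1, y2, y5 free → 2^3 = 8.
  y4=1, y3=0: forces y6=0; y1, y2, y5 free → 2^3 = 8.
  y4=0, y3=1: a clause becomes empty — 0.
  y4=0, y3=0: a clause becomes empty — 0.
Total: 8 + 8 + 0 + 0 = 16.

16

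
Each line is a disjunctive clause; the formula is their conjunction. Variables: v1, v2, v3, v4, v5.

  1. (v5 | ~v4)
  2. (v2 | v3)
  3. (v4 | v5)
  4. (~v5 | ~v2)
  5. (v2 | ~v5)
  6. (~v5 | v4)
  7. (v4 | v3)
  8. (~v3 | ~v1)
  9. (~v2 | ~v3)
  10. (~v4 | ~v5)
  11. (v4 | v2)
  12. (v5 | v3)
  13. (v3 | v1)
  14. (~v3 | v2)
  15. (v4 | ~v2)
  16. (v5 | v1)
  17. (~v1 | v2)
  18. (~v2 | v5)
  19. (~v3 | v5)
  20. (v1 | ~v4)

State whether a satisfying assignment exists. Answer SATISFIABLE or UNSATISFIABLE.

v5 = True:
  propagation gives v2=False; an empty clause results — contradiction.
v5 = False:
  propagation gives v4=False; an empty clause results — contradiction.
Every branch closes, so no satisfying assignment exists.

UNSATISFIABLE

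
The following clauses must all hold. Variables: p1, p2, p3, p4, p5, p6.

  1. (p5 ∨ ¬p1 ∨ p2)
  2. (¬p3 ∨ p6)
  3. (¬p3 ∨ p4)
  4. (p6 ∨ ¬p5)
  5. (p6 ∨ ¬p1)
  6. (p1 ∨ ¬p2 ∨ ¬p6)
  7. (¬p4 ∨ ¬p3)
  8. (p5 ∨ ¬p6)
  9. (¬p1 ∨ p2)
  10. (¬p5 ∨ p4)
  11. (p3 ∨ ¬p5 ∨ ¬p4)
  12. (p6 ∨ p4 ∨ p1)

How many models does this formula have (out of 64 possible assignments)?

Satisfying assignments:
  p1=F p2=F p3=F p4=T p5=F p6=F
  p1=F p2=T p3=F p4=T p5=F p6=F
Count: 2.

2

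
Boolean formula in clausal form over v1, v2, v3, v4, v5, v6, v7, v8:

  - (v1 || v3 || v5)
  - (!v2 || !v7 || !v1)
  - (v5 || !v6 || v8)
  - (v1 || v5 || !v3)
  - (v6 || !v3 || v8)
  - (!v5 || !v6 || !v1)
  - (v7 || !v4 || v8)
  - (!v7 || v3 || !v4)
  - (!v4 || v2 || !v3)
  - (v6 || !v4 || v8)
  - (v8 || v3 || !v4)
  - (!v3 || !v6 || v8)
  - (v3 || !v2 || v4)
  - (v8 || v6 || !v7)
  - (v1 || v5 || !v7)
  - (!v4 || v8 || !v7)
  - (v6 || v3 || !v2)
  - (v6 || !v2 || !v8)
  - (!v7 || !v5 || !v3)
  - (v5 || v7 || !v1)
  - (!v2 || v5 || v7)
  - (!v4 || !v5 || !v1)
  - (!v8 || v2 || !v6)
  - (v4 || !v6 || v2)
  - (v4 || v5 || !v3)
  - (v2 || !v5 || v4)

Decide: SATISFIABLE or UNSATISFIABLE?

SATISFIABLE

Set v1 = True and propagate.
The remaining clauses are satisfied by v2 = False, v3 = False, v4 = False, v5 = False, v6 = False, v7 = True, v8 = True.
Every clause has at least one true literal under this assignment.
So v1=1  v2=0  v3=0  v4=0  v5=0  v6=0  v7=1  v8=1 is a satisfying assignment.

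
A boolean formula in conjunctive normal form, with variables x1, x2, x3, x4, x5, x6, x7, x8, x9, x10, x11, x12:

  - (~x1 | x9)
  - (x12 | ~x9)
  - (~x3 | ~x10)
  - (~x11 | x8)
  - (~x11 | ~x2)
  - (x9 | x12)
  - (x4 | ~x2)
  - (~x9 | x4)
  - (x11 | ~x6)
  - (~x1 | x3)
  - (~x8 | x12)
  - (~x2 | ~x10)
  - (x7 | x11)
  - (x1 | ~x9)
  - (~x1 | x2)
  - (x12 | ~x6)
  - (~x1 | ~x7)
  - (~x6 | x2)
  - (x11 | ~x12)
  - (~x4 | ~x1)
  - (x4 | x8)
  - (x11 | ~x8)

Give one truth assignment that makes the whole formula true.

x1=False, x2=False, x3=False, x4=True, x5=True, x6=False, x7=False, x8=True, x9=False, x10=True, x11=True, x12=True

x6 occurs only negated in the remaining clauses — set x6 = False.
Set x1 = False and propagate.
  then x9 is forced to False.
  then x12 is forced to True.
  then x11 is forced to True.
  then x8 is forced to True.
  then x2 is forced to False.
Try x3 = False.
x4, x5, x7, x10 are now unconstrained; take x4 = True, x5 = True, x7 = False, x10 = True.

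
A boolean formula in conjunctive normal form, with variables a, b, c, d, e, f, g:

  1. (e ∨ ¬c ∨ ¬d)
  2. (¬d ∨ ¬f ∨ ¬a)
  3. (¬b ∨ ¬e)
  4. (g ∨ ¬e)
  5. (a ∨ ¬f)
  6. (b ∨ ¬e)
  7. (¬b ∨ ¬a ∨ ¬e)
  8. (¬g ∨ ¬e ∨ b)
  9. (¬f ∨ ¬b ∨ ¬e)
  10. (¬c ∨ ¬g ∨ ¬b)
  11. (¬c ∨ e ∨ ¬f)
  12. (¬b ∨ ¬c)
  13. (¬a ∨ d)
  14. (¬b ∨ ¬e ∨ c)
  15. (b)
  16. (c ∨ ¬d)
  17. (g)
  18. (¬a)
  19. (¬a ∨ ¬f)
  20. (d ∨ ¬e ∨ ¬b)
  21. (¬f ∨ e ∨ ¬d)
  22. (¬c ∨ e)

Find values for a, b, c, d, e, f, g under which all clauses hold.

a=False, b=True, c=False, d=False, e=False, f=False, g=True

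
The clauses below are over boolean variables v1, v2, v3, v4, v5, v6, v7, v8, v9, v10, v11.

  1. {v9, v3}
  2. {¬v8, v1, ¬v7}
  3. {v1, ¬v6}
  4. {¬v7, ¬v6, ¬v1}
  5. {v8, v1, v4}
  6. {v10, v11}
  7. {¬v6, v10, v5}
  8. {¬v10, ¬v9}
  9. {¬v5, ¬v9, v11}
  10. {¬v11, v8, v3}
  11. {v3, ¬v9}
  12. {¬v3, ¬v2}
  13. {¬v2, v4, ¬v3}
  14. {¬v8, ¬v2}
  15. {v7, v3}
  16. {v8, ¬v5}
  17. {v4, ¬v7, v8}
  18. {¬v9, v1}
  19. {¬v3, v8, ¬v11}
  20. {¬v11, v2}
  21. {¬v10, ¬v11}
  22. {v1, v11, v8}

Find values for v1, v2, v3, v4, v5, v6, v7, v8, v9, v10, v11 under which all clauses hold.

Pure literal: v6 appears only negated; assign v6 = False.
Try v1 = True.
The remaining clauses are satisfied by v2 = False, v3 = True, v4 = False, v5 = False, v7 = True, v8 = True, v9 = False, v10 = True, v11 = False.

v1 = 1, v2 = 0, v3 = 1, v4 = 0, v5 = 0, v6 = 0, v7 = 1, v8 = 1, v9 = 0, v10 = 1, v11 = 0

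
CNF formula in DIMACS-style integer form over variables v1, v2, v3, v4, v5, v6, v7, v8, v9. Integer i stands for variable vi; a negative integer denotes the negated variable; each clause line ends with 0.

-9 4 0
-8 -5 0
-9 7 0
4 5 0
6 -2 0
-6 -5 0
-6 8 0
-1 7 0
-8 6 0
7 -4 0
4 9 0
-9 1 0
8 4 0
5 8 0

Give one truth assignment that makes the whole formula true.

v1=False, v2=False, v3=False, v4=True, v5=True, v6=False, v7=True, v8=False, v9=False

v2 occurs only negated in the remaining clauses — set v2 = False.
Pure literal: v7 appears only positively; assign v7 = True.
Try v1 = False.
  then v9 is forced to False.
  then v4 is forced to True.
Set v5 = True and propagate.
  then v8 is forced to False.
  then v6 is forced to False.
v3 is now unconstrained; take v3 = False.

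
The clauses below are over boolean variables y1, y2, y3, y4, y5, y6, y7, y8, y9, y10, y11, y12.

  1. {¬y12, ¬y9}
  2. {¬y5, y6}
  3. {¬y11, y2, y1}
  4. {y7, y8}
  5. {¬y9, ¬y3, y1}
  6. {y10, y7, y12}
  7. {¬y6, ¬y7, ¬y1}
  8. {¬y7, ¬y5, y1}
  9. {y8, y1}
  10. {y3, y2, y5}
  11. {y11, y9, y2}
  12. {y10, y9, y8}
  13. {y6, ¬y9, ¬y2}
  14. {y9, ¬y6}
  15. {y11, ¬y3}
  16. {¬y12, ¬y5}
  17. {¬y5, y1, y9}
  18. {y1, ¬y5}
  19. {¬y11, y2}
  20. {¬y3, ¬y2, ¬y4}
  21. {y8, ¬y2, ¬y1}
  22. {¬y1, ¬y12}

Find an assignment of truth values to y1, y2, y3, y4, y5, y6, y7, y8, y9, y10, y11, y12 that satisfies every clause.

y1 = False, y2 = True, y3 = False, y4 = False, y5 = False, y6 = True, y7 = False, y8 = True, y9 = True, y10 = True, y11 = True, y12 = False

y4 occurs only negated in the remaining clauses — set y4 = False.
Pure literal: y8 appears only positively; assign y8 = True.
Branch on y1: take y1 = False.
  then y5 is forced to False.
Set y2 = True and propagate.
Set y3 = False and propagate.
The remaining clauses are satisfied by y6 = True, y7 = False, y9 = True, y10 = True, y11 = True, y12 = False.
Check each clause:
  1. {¬y9, ¬y12} — ¬y12 is true.
  2. {¬y5, y6} — ¬y5 is true.
  3. {¬y11, y1, y2} — y2 is true.
  4. {y7, y8} — y8 is true.
  5. {¬y3, ¬y9, y1} — ¬y3 is true.
  6. {y10, y7, y12} — y10 is true.
  7. {¬y6, ¬y1, ¬y7} — ¬y7 is true.
  8. {¬y7, ¬y5, y1} — ¬y7 is true.
  9. {y8, y1} — y8 is true.
  10. {y5, y2, y3} — y2 is true.
  11. {y2, y9, y11} — y9 is true.
  12. {y9, y8, y10} — y8 is true.
  13. {¬y2, y6, ¬y9} — y6 is true.
  14. {y9, ¬y6} — y9 is true.
  15. {¬y3, y11} — y11 is true.
  16. {¬y12, ¬y5} — ¬y5 is true.
  17. {y1, y9, ¬y5} — ¬y5 is true.
  18. {y1, ¬y5} — ¬y5 is true.
  19. {y2, ¬y11} — y2 is true.
  20. {¬y3, ¬y4, ¬y2} — ¬y4 is true.
  21. {¬y1, ¬y2, y8} — y8 is true.
  22. {¬y1, ¬y12} — ¬y12 is true.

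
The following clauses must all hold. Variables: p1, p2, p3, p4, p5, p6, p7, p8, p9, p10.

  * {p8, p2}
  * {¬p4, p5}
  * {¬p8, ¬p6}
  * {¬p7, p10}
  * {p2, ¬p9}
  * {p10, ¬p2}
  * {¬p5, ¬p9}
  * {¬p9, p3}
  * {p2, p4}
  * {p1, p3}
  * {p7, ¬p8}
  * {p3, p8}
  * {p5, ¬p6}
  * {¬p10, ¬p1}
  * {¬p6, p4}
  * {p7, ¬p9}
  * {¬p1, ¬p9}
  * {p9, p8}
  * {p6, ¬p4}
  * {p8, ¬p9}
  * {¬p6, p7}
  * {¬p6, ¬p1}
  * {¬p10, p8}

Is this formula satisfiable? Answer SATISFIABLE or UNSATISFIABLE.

p3 occurs only positively in the remaining clauses — set p3 = True.
Try p1 = False.
Branch on p2: take p2 = True.
  then p10 is forced to True.
  then p8 is forced to True.
  then p6 is forced to False.
  then p7 is forced to True.
  then p4 is forced to False.
Branch on p5: take p5 = False.
p9 is now unconstrained; take p9 = True.
Every clause has at least one true literal under this assignment.
So p1 = F, p2 = T, p3 = T, p4 = F, p5 = F, p6 = F, p7 = T, p8 = T, p9 = T, p10 = T is a satisfying assignment.

SATISFIABLE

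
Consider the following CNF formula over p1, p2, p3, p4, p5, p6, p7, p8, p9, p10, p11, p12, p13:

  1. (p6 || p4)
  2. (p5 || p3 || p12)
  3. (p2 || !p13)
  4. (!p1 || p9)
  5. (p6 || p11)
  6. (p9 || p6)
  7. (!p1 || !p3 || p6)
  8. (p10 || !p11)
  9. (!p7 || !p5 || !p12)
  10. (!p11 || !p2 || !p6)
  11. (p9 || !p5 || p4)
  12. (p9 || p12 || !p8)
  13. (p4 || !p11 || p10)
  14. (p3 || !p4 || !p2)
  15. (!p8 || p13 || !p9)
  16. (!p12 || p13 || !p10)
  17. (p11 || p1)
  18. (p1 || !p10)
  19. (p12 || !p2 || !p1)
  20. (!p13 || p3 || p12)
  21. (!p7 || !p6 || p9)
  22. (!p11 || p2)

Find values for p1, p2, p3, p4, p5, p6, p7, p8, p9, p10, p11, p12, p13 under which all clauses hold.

Pure literal: p7 appears only negated; assign p7 = False.
p8 occurs only negated in the remaining clauses — set p8 = False.
Branch on p1: take p1 = True.
  then p9 is forced to True.
Try p2 = True.
  then p12 is forced to True.
Try p3 = True.
  then p6 is forced to True.
  then p11 is forced to False.
The remaining clauses are satisfied by p4 = False, p5 = True, p10 = False, p13 = False.

p1=True, p2=True, p3=True, p4=False, p5=True, p6=True, p7=False, p8=False, p9=True, p10=False, p11=False, p12=True, p13=False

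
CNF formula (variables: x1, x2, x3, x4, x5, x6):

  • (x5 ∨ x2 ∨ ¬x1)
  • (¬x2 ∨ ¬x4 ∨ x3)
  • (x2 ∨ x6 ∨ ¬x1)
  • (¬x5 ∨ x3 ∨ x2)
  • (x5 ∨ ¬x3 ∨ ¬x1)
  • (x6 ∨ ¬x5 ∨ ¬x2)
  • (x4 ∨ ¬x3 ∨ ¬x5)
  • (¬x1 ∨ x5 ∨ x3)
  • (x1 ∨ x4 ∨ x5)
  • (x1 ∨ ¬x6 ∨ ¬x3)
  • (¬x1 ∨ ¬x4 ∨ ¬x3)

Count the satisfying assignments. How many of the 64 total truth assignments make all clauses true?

The models are:
  x1=0 x2=0 x3=0 x4=1 x5=0 x6=0
  x1=0 x2=0 x3=0 x4=1 x5=0 x6=1
  x1=0 x2=0 x3=1 x4=1 x5=0 x6=0
  x1=0 x2=0 x3=1 x4=1 x5=1 x6=0
  x1=0 x2=1 x3=0 x4=0 x5=1 x6=1
  x1=0 x2=1 x3=1 x4=1 x5=0 x6=0
  x1=1 x2=1 x3=0 x4=0 x5=1 x6=1
Count: 7.

7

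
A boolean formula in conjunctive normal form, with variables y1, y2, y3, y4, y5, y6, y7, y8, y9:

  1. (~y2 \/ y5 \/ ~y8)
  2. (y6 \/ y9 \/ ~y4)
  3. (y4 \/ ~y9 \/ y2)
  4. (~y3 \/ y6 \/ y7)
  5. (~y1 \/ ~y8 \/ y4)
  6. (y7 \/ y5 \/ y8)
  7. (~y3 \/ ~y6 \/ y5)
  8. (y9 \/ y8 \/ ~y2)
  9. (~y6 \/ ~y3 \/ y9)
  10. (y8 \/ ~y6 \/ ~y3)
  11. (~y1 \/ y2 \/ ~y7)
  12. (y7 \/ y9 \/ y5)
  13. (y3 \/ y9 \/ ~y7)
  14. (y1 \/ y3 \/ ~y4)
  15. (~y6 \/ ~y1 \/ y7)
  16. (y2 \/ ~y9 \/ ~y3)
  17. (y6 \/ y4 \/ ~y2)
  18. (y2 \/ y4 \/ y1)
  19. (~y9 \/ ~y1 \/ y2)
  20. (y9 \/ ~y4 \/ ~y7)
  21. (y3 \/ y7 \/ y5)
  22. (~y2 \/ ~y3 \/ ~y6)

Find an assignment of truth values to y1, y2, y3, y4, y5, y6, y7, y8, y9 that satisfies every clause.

y1=F, y2=T, y3=T, y4=T, y5=F, y6=F, y7=T, y8=F, y9=T

Try y1 = False.
Set y2 = True and propagate.
Branch on y3: take y3 = True.
  then y6 is forced to False.
  then y7 is forced to True.
  then y4 is forced to True.
  then y9 is forced to True.
For the remaining variables, y5 = False, y8 = False works.
Every clause has at least one true literal under this assignment.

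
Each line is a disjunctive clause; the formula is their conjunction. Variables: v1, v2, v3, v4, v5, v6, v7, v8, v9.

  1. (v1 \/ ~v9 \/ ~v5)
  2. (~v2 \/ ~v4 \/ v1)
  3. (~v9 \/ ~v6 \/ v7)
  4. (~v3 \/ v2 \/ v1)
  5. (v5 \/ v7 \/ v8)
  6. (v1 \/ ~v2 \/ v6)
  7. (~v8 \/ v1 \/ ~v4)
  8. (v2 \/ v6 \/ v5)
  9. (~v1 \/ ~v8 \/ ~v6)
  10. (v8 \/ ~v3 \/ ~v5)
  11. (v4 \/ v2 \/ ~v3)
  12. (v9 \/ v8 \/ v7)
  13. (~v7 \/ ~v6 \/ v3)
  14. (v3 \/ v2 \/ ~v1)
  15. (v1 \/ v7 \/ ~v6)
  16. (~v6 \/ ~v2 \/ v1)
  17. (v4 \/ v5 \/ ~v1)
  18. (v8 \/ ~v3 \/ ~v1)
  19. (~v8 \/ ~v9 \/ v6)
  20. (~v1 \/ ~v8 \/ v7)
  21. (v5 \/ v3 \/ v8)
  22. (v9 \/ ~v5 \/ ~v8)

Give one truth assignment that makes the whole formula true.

v1=1, v2=1, v3=0, v4=0, v5=1, v6=0, v7=1, v8=0, v9=0

Set v1 = True and propagate.
Set v2 = True and propagate.
Branch on v3: take v3 = False.
For the remaining variables, v4 = False, v5 = True, v6 = False, v7 = True, v8 = False, v9 = False works.
Every clause has at least one true literal under this assignment.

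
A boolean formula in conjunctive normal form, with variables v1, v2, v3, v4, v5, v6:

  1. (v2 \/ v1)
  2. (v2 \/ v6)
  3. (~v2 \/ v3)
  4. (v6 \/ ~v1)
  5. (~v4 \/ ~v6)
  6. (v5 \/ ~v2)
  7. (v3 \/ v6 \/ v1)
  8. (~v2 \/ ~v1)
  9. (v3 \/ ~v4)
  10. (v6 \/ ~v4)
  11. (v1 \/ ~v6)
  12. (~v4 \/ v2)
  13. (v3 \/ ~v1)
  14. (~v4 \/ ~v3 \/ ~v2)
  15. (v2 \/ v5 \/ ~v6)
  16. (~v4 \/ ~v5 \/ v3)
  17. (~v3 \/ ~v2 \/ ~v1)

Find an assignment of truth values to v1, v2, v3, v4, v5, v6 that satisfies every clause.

v1 = True, v2 = False, v3 = True, v4 = False, v5 = True, v6 = True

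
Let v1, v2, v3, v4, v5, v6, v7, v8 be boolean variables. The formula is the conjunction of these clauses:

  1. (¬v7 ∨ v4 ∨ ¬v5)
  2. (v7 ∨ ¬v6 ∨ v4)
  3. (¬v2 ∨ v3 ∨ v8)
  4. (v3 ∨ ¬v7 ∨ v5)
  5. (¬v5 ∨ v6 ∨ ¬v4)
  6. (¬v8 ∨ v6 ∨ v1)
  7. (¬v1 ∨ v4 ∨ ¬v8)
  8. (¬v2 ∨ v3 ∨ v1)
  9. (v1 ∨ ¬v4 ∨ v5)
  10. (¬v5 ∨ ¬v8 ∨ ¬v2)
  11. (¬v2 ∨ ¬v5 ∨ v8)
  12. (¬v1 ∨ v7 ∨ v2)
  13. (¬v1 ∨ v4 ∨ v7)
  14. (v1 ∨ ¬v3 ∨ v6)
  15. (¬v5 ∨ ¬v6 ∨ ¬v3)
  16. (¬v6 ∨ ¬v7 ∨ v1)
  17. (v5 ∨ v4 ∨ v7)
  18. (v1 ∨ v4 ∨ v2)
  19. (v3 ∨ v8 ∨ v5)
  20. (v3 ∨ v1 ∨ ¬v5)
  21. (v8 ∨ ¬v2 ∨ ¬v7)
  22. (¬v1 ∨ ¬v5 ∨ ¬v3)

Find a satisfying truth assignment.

v1=True  v2=True  v3=False  v4=True  v5=False  v6=True  v7=False  v8=True

Branch on v1: take v1 = True.
Try v2 = True.
Try v3 = False.
  then v8 is forced to True.
  then v4 is forced to True.
  then v5 is forced to False.
  then v7 is forced to False.
v6 is now unconstrained; take v6 = True.
Every clause has at least one true literal under this assignment.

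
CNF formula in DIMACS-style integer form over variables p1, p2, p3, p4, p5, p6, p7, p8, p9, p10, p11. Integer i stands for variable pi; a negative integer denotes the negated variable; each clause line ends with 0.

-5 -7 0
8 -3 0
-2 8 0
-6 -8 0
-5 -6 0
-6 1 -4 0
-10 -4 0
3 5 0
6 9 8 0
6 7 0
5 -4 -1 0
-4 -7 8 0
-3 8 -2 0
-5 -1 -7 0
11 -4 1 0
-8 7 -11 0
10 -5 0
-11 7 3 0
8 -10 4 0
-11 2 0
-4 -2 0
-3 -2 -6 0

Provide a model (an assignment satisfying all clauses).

Try p1 = True.
Try p2 = True.
  then p8 is forced to True.
  then p6 is forced to False.
  then p7 is forced to True.
  then p5 is forced to False.
  then p3 is forced to True.
  then p4 is forced to False.
p9, p10, p11 are now unconstrained; take p9 = False, p10 = False, p11 = False.

p1=T, p2=T, p3=T, p4=F, p5=F, p6=F, p7=T, p8=T, p9=F, p10=F, p11=F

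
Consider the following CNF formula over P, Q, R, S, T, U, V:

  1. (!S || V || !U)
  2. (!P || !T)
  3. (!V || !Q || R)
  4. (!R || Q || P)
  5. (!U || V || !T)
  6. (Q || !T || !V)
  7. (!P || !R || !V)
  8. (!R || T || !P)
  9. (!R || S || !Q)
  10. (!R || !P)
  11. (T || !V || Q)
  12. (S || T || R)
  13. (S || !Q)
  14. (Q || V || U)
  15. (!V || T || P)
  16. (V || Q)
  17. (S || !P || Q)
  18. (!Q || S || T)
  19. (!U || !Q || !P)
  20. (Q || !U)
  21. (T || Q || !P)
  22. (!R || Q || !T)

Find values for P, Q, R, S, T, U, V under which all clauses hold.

Branch on P: take P = False.
The remaining clauses are satisfied by Q = True, R = False, S = True, T = True, U = False, V = False.

P = 0, Q = 1, R = 0, S = 1, T = 1, U = 0, V = 0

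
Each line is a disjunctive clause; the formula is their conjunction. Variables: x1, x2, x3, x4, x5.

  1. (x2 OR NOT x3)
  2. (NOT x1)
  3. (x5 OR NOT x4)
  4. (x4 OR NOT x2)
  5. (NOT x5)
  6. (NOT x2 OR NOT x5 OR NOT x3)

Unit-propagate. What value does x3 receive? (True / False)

(NOT x1) stands alone — x1 = False.
(NOT x5) is a unit clause: x5 = False.
(NOT x4 OR x5) with x5 = False leaves only NOT x4, so x4 = False.
(x4 OR NOT x2) with x4 = False leaves only NOT x2, so x2 = False.
(x2 OR NOT x3) with x2 = False leaves only NOT x3, so x3 = False.

False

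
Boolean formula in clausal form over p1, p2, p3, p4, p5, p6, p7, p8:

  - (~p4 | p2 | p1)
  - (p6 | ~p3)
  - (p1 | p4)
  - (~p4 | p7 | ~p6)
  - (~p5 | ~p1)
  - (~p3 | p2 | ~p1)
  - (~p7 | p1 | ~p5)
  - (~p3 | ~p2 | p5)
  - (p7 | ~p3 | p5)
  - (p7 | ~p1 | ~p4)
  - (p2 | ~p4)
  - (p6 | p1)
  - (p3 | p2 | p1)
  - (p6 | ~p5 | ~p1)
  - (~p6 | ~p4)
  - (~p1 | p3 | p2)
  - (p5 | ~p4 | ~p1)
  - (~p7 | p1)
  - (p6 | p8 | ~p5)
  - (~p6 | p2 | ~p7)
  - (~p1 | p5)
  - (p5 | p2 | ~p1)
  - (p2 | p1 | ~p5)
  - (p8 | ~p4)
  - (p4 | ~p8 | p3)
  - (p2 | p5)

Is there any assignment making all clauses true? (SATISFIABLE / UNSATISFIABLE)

p1 = True:
  propagation gives p5=False; an empty clause results — contradiction.
p1 = False:
  propagation gives p4=True, p2=True, p6=True; an empty clause results — contradiction.
Every branch closes, so no satisfying assignment exists.

UNSATISFIABLE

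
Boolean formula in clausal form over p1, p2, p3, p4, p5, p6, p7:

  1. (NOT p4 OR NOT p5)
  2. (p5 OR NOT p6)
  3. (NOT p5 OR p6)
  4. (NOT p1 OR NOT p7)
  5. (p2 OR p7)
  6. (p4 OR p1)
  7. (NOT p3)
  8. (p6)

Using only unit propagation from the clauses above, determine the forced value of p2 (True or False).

(NOT p3) stands alone — p3 = False.
Unit clause (p6) sets p6 = True.
From (p5 OR NOT p6) and p6 = True: p5 = True.
(NOT p5 OR NOT p4): since p5 = True, the clause reduces to (NOT p4). p4 = False.
(p1 OR p4) with p4 = False leaves only p1, so p1 = True.
(NOT p7 OR NOT p1): since p1 = True, the clause reduces to (NOT p7). p7 = False.
In (p2 OR p7), p7 is now false; p2 must hold, so p2 = True.

True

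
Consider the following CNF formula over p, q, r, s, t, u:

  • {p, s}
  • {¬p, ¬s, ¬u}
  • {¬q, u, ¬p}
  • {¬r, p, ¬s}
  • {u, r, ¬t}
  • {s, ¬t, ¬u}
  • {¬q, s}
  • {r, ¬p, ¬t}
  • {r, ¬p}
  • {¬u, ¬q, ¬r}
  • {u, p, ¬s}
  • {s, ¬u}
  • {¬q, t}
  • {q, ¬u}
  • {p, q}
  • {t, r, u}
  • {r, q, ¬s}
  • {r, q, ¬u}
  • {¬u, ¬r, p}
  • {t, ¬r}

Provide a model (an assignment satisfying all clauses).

Set p = False and propagate.
  then s is forced to True.
  then r is forced to False.
  then u is forced to True.
  then q is forced to True.
  then t is forced to True.
Every clause has at least one true literal under this assignment.
Check each clause:
  1. {s, p} — s is true.
  2. {¬p, ¬u, ¬s} — ¬p is true.
  3. {¬q, u, ¬p} — ¬p is true.
  4. {p, ¬r, ¬s} — ¬r is true.
  5. {u, ¬t, r} — u is true.
  6. {¬u, s, ¬t} — s is true.
  7. {¬q, s} — s is true.
  8. {¬t, ¬p, r} — ¬p is true.
  9. {r, ¬p} — ¬p is true.
  10. {¬r, ¬u, ¬q} — ¬r is true.
  11. {¬s, p, u} — u is true.
  12. {¬u, s} — s is true.
  13. {¬q, t} — t is true.
  14. {¬u, q} — q is true.
  15. {p, q} — q is true.
  16. {r, u, t} — t is true.
  17. {q, r, ¬s} — q is true.
  18. {r, ¬u, q} — q is true.
  19. {p, ¬u, ¬r} — ¬r is true.
  20. {¬r, t} — ¬r is true.

p=0  q=1  r=0  s=1  t=1  u=1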